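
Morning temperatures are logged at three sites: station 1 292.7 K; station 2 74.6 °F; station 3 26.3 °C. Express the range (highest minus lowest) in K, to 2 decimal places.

station 1: 292.7 K = 19.550 °C.
station 2: 74.6 °F = 23.667 °C.
Spread: 26.300 − 19.550 = 6.750 °C.

6.75 K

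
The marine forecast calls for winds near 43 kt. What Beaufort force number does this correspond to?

43 kt lies in the Beaufort 9 band (strong gale, 41–47 kt).

Beaufort force 9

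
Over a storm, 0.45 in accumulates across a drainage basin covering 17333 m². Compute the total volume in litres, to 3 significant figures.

Depth: 0.45 in × 25.4 = 11.43 mm.
1 mm over 1 m² is 1 L, so volume = 11.43 × 17333 = 198116.19 L ≈ 198000 L.

198000 litres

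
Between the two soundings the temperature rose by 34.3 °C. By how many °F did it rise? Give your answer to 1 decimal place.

Converting a difference, only the 9/5 scale factor applies: Δ°F = 34.3 × 1.8 = 61.7 °F.

61.7 °F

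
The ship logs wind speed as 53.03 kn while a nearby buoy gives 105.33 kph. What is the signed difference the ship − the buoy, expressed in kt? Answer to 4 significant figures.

-3.844 kt

the buoy: 105.33 km/h = 56.87365 kt.
Difference: 53.03000 − 56.87365 = -3.844 kt.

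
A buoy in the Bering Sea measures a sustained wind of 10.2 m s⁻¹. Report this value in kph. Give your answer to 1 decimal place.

36.7 km/h

1 m/s = 3.6 km/h, so 10.2 × 3.6 = 36.7 km/h.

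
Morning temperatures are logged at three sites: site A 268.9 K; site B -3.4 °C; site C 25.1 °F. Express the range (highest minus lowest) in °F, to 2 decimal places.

1.53 °F

site A: 268.9 K = -4.250 °C.
site C: 25.1 °F = -3.833 °C.
Spread: (-3.400) − (-4.250) = 0.850 °C = 1.53 °F.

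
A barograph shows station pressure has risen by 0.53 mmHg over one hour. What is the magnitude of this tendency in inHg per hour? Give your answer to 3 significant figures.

0.0209 inHg per hour

0.53 mmHg / 1 h × 0.0393701 inHg/mmHg = 0.0209 inHg/h.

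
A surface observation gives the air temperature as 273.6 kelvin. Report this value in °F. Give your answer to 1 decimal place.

First to °C: 0.45 °C.
Then to °F: 32.8 °F.

32.8 °F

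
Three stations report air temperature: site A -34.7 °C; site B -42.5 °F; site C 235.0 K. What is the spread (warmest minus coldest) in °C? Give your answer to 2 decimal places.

6.69 °C

site B: -42.5 °F = -41.389 °C.
site C: 235.0 K = -38.150 °C.
Spread: (-34.700) − (-41.389) = 6.689 °C.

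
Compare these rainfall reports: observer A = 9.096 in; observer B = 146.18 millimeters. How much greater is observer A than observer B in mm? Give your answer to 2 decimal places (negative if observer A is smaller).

observer A: 9.096 in = 231.0384 mm.
Difference: 231.0384 − 146.1800 = 84.86 mm.

84.86 mm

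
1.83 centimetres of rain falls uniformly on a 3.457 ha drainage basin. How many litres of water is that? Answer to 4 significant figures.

Depth: 1.83 cm × 10 = 18.3 mm.
Area: 3.457 ha = 34570 m².
1 mm over 1 m² is 1 L, so volume = 18.3 × 34570 = 632631 L ≈ 632600 L.

632600 litres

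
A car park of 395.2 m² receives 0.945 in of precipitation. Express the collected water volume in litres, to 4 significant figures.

9486 litres

Depth: 0.945 in × 25.4 = 24.003 mm.
1 mm over 1 m² is 1 L, so volume = 24.003 × 395.2 = 9485.9856 L ≈ 9486 L.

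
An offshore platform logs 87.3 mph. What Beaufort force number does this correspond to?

87.3 mph = 39.0 m/s, which is Beaufort 12 (hurricane force, ≥32.7 m/s).

Beaufort force 12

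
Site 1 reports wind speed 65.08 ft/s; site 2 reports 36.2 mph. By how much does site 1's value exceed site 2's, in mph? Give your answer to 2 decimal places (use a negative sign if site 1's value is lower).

8.17 mph

site 1: 65.08 ft/s = 44.3727 mph.
Difference: 44.3727 − 36.2000 = 8.17 mph.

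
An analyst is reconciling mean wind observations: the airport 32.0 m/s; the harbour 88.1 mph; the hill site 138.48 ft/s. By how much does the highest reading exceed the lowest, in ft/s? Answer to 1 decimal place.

the airport: 32.0 m/s = 104.987 ft/s.
the harbour: 88.1 mph = 129.213 ft/s.
Spread: 138.480 − 104.987 = 33.5 ft/s.

33.5 ft/s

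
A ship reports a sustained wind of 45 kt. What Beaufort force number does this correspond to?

Beaufort force 9

45 kt lies in the Beaufort 9 band (strong gale, 41–47 kt).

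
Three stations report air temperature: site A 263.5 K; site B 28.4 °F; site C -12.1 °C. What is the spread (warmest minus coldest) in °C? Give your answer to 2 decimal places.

10.10 °C

site A: 263.5 K = -9.650 °C.
site B: 28.4 °F = -2.000 °C.
Spread: (-2.000) − (-12.100) = 10.100 °C.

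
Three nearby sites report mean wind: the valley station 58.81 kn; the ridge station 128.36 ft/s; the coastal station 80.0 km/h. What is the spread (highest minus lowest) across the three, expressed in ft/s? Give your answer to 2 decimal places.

the valley station: 58.81 kt = 99.2601 ft/s.
the coastal station: 80.0 km/h = 72.9076 ft/s.
Spread: 128.3600 − 72.9076 = 55.45 ft/s.

55.45 ft/s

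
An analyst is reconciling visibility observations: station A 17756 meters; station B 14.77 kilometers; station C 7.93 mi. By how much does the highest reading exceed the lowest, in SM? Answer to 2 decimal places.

station A: 17756 m = 11.0331 SM.
station B: 14.77 km = 9.1777 SM.
Spread: 11.0331 − 7.9300 = 3.10 SM.

3.10 SM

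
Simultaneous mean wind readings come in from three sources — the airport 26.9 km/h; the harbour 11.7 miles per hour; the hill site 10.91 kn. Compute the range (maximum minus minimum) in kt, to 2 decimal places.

4.36 kt

the airport: 26.9 km/h = 14.5248 kt.
the harbour: 11.7 mph = 10.1670 kt.
Spread: 14.5248 − 10.1670 = 4.36 kt.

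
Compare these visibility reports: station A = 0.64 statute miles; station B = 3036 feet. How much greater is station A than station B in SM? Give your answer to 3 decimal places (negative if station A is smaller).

station B: 3036 ft = 0.57500 SM.
Difference: 0.64000 − 0.57500 = 0.065 SM.

0.065 SM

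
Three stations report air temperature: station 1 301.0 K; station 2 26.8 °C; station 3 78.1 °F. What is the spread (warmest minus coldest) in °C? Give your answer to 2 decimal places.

2.24 °C

station 1: 301.0 K = 27.850 °C.
station 3: 78.1 °F = 25.611 °C.
Spread: 27.850 − 25.611 = 2.239 °C.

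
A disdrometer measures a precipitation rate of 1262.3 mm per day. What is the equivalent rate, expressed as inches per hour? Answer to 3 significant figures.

1262.3 mm/day × 0.0393701 in/mm × 0.0416667 day/hour = 2.07 in/hour.

2.07 in/hour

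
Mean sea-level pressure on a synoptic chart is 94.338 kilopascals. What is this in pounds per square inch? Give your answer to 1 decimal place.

13.7 psi

1 kPa = 0.145038 psi, so 94.338 × 0.145038 = 13.7 psi.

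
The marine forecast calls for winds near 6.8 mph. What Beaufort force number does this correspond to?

6.8 mph = 3.0 m/s, which is Beaufort 2 (light breeze, 1.6–3.3 m/s).

Beaufort force 2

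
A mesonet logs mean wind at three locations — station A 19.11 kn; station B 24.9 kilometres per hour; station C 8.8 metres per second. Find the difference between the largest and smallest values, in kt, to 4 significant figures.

station B: 24.9 km/h = 13.44492 kt.
station C: 8.8 m/s = 17.10583 kt.
Spread: 19.11000 − 13.44492 = 5.665 kt.

5.665 kt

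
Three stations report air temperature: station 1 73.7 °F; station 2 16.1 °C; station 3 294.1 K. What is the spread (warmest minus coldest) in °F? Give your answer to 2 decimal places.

12.72 °F

station 1: 73.7 °F = 23.167 °C.
station 3: 294.1 K = 20.950 °C.
Spread: 23.167 − 16.100 = 7.067 °C = 12.72 °F.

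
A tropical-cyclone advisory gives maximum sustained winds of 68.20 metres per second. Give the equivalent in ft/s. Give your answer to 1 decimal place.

223.8 ft/s

1 m/s = 3.28084 ft/s, so 68.20 × 3.28084 = 223.8 ft/s.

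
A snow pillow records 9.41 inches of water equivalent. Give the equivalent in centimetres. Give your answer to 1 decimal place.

1 in = 2.54 cm, so 9.41 × 2.54 = 23.9 cm.

23.9 cm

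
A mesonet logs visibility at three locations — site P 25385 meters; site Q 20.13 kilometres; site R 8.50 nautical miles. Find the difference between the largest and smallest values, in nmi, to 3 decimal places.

5.207 nmi

site P: 25385 m = 13.70680 nmi.
site Q: 20.13 km = 10.86933 nmi.
Spread: 13.70680 − 8.50000 = 5.207 nmi.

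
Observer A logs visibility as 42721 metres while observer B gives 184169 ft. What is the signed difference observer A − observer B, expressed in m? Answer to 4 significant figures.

observer B: 184169 ft = 56134.71 m.
Difference: 42721.00 − 56134.71 = -13410 m.

-13410 m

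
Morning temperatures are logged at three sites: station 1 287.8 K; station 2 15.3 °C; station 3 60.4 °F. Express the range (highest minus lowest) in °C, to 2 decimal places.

1.13 °C

station 1: 287.8 K = 14.650 °C.
station 3: 60.4 °F = 15.778 °C.
Spread: 15.778 − 14.650 = 1.128 °C.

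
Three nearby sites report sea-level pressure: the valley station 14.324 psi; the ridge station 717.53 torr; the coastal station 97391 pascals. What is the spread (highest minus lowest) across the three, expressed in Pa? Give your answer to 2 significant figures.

3100 Pa

the valley station: 14.324 psi = 98760.50 Pa.
the ridge station: 717.53 mmHg = 95662.81 Pa.
Spread: 98760.50 − 95662.81 = 3100 Pa.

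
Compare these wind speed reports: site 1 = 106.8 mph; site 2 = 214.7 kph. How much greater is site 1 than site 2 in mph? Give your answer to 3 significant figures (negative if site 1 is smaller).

site 2: 214.7 km/h = 133.408 mph.
Difference: 106.800 − 133.408 = -26.6 mph.

-26.6 mph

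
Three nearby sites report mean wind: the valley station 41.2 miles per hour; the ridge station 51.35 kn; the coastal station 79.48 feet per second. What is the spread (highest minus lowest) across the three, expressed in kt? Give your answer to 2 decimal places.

the valley station: 41.2 mph = 35.8018 kt.
the coastal station: 79.48 ft/s = 47.0906 kt.
Spread: 51.3500 − 35.8018 = 15.55 kt.

15.55 kt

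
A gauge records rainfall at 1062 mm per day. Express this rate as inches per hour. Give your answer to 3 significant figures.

1062 mm/day × 0.0393701 in/mm × 0.0416667 day/hour = 1.74 in/hour.

1.74 in/hour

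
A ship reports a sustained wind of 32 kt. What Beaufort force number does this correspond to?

Beaufort force 7

32 kt lies in the Beaufort 7 band (near gale, 28–33 kt).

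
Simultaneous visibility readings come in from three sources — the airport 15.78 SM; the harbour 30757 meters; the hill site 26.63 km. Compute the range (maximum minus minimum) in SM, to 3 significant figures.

the harbour: 30757 m = 19.1115 SM.
the hill site: 26.63 km = 16.5471 SM.
Spread: 19.1115 − 15.7800 = 3.33 SM.

3.33 SM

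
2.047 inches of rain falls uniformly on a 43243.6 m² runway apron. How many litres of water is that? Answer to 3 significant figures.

Depth: 2.047 in × 25.4 = 51.9938 mm.
1 mm over 1 m² is 1 L, so volume = 51.9938 × 43243.6 = 2248399.1 L ≈ 2250000 L.

2250000 litres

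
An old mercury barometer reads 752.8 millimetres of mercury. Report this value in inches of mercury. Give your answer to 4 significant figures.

1 mmHg = 0.0393701 inHg, so 752.8 × 0.0393701 = 29.64 inHg.

29.64 inHg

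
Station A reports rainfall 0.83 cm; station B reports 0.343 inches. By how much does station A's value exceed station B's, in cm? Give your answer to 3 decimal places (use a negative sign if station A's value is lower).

-0.041 cm

station B: 0.343 in = 0.87122 cm.
Difference: 0.83000 − 0.87122 = -0.041 cm.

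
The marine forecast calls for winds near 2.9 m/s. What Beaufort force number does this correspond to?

2.9 m/s lies in the Beaufort 2 band (light breeze, 1.6–3.3 m/s).

Beaufort force 2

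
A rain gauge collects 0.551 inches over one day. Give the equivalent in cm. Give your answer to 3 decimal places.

1 in = 2.54 cm, so 0.551 × 2.54 = 1.400 cm.

1.400 cm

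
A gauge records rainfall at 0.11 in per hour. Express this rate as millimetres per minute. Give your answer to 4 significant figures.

0.04657 mm/minute

0.11 in/hour × 25.4 mm/in × 0.0166667 hour/minute = 0.04657 mm/minute.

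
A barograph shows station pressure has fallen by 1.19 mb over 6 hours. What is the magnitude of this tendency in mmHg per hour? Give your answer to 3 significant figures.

1.19 mb / 6 h × 0.750062 mmHg/mb = 0.149 mmHg/h.

0.149 mmHg per hour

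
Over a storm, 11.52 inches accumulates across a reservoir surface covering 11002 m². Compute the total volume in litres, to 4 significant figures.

Depth: 11.52 in × 25.4 = 292.608 mm.
1 mm over 1 m² is 1 L, so volume = 292.608 × 11002 = 3219273.2 L ≈ 3219000 L.

3219000 litres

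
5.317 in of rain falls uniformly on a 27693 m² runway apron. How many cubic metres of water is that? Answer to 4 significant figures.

Depth: 5.317 in × 25.4 = 135.0518 mm.
1 mm over 1 m² is 1 L, so volume = 135.0518 × 27693 = 3739989.5 L = 3740 m³.

3740 cubic metres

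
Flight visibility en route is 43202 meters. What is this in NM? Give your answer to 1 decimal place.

23.3 nmi

1 m = 0.000539957 nmi, so 43202 × 0.000539957 = 23.3 nmi.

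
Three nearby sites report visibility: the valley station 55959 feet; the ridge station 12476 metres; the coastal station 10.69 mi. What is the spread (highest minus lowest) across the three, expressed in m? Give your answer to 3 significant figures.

the valley station: 55959 ft = 17056.30 m.
the coastal station: 10.69 SM = 17203.89 m.
Spread: 17203.89 − 12476.00 = 4730 m.

4730 m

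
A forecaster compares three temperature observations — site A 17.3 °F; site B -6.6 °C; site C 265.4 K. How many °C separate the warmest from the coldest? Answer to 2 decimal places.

site A: 17.3 °F = -8.167 °C.
site C: 265.4 K = -7.750 °C.
Spread: (-6.600) − (-8.167) = 1.567 °C.

1.57 °C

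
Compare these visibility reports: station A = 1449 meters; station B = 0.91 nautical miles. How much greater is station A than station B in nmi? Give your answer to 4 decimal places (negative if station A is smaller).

-0.1276 nmi

station A: 1449 m = 0.782397 nmi.
Difference: 0.782397 − 0.910000 = -0.1276 nmi.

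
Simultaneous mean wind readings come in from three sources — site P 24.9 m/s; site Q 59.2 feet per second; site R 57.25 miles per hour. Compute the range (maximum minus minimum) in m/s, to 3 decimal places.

site Q: 59.2 ft/s = 18.04416 m/s.
site R: 57.25 mph = 25.59304 m/s.
Spread: 25.59304 − 18.04416 = 7.549 m/s.

7.549 m/s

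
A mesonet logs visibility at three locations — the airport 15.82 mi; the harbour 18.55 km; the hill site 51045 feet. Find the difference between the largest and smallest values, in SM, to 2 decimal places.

6.15 SM

the harbour: 18.55 km = 11.5264 SM.
the hill site: 51045 ft = 9.6676 SM.
Spread: 15.8200 − 9.6676 = 6.15 SM.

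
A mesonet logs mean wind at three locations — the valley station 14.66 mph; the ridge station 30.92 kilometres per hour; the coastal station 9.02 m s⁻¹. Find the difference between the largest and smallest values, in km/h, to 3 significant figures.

the valley station: 14.66 mph = 23.5930 km/h.
the coastal station: 9.02 m/s = 32.4720 km/h.
Spread: 32.4720 − 23.5930 = 8.88 km/h.

8.88 km/h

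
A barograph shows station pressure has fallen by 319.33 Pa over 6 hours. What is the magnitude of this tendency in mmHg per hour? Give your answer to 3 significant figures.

319.33 Pa / 6 h × 0.00750062 mmHg/Pa = 0.399 mmHg/h.

0.399 mmHg per hour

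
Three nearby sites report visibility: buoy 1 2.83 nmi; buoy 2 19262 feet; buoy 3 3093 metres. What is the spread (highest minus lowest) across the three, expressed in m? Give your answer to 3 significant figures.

buoy 1: 2.83 nmi = 5241.16 m.
buoy 2: 19262 ft = 5871.06 m.
Spread: 5871.06 − 3093.00 = 2780 m.

2780 m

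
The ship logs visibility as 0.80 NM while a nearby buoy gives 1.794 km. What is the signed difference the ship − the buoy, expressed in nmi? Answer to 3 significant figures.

-0.169 nmi

the buoy: 1.794 km = 0.96868 nmi.
Difference: 0.80000 − 0.96868 = -0.169 nmi.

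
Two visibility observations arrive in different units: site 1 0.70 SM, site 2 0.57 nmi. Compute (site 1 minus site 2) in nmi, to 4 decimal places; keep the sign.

site 1: 0.70 SM = 0.608283 nmi.
Difference: 0.608283 − 0.570000 = 0.0383 nmi.

0.0383 nmi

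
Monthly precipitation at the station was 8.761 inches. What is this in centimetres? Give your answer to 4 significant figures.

1 in = 2.54 cm, so 8.761 × 2.54 = 22.25 cm.

22.25 cm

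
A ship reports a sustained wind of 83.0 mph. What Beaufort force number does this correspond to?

83.0 mph = 37.1 m/s, which is Beaufort 12 (hurricane force, ≥32.7 m/s).

Beaufort force 12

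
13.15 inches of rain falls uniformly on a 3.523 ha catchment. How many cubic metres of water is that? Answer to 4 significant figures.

11770 cubic metres

Depth: 13.15 in × 25.4 = 334.01 mm.
Area: 3.523 ha = 35230 m².
1 mm over 1 m² is 1 L, so volume = 334.01 × 35230 = 11767172 L = 11770 m³.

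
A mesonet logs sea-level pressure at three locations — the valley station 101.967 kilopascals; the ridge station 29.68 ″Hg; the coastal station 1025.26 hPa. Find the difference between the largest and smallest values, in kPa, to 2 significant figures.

2.0 kPa

the ridge station: 29.68 inHg = 100.508 kPa.
the coastal station: 1025.26 hPa = 102.526 kPa.
Spread: 102.526 − 100.508 = 2.0 kPa.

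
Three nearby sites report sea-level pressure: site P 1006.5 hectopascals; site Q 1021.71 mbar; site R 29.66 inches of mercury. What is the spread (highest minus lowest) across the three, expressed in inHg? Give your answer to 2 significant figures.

site P: 1006.5 hPa = 29.7219 inHg.
site Q: 1021.71 mb = 30.1711 inHg.
Spread: 30.1711 − 29.6600 = 0.51 inHg.

0.51 inHg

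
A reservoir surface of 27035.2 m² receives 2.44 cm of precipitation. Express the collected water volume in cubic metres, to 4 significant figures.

Depth: 2.44 cm × 10 = 24.4 mm.
1 mm over 1 m² is 1 L, so volume = 24.4 × 27035.2 = 659658.88 L = 659.7 m³.

659.7 cubic metres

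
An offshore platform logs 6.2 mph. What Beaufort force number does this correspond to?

Beaufort force 2

6.2 mph = 2.8 m/s, which is Beaufort 2 (light breeze, 1.6–3.3 m/s).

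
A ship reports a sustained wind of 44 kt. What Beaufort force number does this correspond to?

Beaufort force 9

44 kt lies in the Beaufort 9 band (strong gale, 41–47 kt).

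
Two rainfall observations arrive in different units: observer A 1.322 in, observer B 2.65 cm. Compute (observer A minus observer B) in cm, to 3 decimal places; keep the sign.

0.708 cm

observer A: 1.322 in = 3.35788 cm.
Difference: 3.35788 − 2.65000 = 0.708 cm.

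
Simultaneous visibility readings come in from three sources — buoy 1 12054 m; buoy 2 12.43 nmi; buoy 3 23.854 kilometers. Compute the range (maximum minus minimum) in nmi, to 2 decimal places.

6.37 nmi

buoy 1: 12054 m = 6.5086 nmi.
buoy 3: 23.854 km = 12.8801 nmi.
Spread: 12.8801 − 6.5086 = 6.37 nmi.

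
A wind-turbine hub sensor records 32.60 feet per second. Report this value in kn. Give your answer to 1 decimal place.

19.3 kt

1 ft/s = 0.592484 kt, so 32.60 × 0.592484 = 19.3 kt.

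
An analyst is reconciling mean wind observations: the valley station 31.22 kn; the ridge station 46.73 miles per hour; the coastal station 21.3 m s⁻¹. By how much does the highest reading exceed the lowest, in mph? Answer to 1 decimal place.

the valley station: 31.22 kt = 35.927 mph.
the coastal station: 21.3 m/s = 47.647 mph.
Spread: 47.647 − 35.927 = 11.7 mph.

11.7 mph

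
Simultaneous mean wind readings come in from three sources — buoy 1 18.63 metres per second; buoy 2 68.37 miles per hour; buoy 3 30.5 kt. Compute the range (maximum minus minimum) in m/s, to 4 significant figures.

14.87 m/s

buoy 2: 68.37 mph = 30.5641 m/s.
buoy 3: 30.5 kt = 15.6906 m/s.
Spread: 30.5641 − 15.6906 = 14.87 m/s.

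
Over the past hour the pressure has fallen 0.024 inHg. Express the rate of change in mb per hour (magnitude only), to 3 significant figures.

0.024 inHg / 1 h × 33.8639 mb/inHg = 0.813 mb/h.

0.813 mb per hour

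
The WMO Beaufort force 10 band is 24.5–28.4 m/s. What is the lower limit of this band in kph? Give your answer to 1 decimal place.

24.5–28.4 m/s × 3.6 = 88.2–102.2 km/h.

88.2 km/h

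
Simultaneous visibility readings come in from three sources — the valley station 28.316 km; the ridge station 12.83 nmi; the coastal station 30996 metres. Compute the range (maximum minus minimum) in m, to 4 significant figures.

the valley station: 28.316 km = 28316.00 m.
the ridge station: 12.83 nmi = 23761.16 m.
Spread: 30996.00 − 23761.16 = 7235 m.

7235 m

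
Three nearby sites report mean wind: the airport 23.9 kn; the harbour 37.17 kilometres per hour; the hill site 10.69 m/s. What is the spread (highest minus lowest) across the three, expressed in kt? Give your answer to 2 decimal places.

the harbour: 37.17 km/h = 20.0702 kt.
the hill site: 10.69 m/s = 20.7797 kt.
Spread: 23.9000 − 20.0702 = 3.83 kt.

3.83 kt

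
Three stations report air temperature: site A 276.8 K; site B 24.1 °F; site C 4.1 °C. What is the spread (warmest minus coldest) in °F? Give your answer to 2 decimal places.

15.28 °F

site A: 276.8 K = 3.650 °C.
site B: 24.1 °F = -4.389 °C.
Spread: 4.100 − (-4.389) = 8.489 °C = 15.28 °F.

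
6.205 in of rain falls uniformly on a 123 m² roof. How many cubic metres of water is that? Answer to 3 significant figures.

Depth: 6.205 in × 25.4 = 157.607 mm.
1 mm over 1 m² is 1 L, so volume = 157.607 × 123 = 19385.661 L = 19.4 m³.

19.4 cubic metres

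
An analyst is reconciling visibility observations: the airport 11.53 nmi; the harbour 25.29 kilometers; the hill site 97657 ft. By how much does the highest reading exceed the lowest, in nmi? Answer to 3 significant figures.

4.54 nmi

the harbour: 25.29 km = 13.6555 nmi.
the hill site: 97657 ft = 16.0723 nmi.
Spread: 16.0723 − 11.5300 = 4.54 nmi.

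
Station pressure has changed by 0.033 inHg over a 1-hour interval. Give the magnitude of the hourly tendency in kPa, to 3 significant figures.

0.112 kPa per hour

0.033 inHg / 1 h × 3.38639 kPa/inHg = 0.112 kPa/h.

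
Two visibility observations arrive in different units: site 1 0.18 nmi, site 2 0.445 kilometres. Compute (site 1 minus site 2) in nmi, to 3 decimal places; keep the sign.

-0.060 nmi

site 2: 0.445 km = 0.24028 nmi.
Difference: 0.18000 − 0.24028 = -0.060 nmi.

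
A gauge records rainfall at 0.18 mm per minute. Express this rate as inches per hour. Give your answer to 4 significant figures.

0.18 mm/minute × 0.0393701 in/mm × 60 minute/hour = 0.4252 in/hour.

0.4252 in/hour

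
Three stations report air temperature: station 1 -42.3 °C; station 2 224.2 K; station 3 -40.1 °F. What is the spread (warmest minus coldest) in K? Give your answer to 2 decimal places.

station 2: 224.2 K = -48.950 °C.
station 3: -40.1 °F = -40.056 °C.
Spread: (-40.056) − (-48.950) = 8.894 °C.

8.89 K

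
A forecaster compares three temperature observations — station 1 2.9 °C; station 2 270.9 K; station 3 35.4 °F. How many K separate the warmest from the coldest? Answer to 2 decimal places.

station 2: 270.9 K = -2.250 °C.
station 3: 35.4 °F = 1.889 °C.
Spread: 2.900 − (-2.250) = 5.150 °C.

5.15 K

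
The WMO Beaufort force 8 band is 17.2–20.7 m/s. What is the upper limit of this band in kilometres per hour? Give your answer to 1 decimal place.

74.5 km/h

17.2–20.7 m/s × 3.6 = 61.9–74.5 km/h.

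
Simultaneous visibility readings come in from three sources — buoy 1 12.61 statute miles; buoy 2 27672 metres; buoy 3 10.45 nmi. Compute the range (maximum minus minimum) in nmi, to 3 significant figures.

buoy 1: 12.61 SM = 10.9578 nmi.
buoy 2: 27672 m = 14.9417 nmi.
Spread: 14.9417 − 10.4500 = 4.49 nmi.

4.49 nmi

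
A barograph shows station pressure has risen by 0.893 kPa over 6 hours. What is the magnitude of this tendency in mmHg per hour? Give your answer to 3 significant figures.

0.893 kPa / 6 h × 7.50062 mmHg/kPa = 1.12 mmHg/h.

1.12 mmHg per hour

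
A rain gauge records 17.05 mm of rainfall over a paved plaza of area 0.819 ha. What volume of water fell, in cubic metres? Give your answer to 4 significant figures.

139.6 cubic metres

Area: 0.819 ha = 8190 m².
1 mm over 1 m² is 1 L, so volume = 17.05 × 8190 = 139639.5 L = 139.6 m³.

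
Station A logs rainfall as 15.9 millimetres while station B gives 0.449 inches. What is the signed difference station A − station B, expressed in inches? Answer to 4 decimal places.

station A: 15.9 mm = 0.625984 in.
Difference: 0.625984 − 0.449000 = 0.1770 in.

0.1770 in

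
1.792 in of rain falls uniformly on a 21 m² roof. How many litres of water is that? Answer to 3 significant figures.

956 litres

Depth: 1.792 in × 25.4 = 45.5168 mm.
1 mm over 1 m² is 1 L, so volume = 45.5168 × 21 = 955.8528 L ≈ 956 L.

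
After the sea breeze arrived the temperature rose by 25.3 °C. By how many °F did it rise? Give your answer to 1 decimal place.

For a temperature change the 32° offset cancels: Δ°F = 25.3 × 1.8 = 45.5 °F.

45.5 °F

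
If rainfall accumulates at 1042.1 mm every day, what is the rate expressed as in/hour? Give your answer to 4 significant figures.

1042.1 mm/day × 0.0393701 in/mm × 0.0416667 day/hour = 1.709 in/hour.

1.709 in/hour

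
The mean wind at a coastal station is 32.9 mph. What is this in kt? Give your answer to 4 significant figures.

1 mph = 0.868976 kt, so 32.9 × 0.868976 = 28.59 kt.

28.59 kt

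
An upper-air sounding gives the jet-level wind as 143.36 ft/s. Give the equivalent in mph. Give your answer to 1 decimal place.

97.7 mph

1 ft/s = 0.681818 mph, so 143.36 × 0.681818 = 97.7 mph.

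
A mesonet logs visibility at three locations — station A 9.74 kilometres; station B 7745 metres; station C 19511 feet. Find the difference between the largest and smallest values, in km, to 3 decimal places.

station B: 7745 m = 7.74500 km.
station C: 19511 ft = 5.94695 km.
Spread: 9.74000 − 5.94695 = 3.793 km.

3.793 km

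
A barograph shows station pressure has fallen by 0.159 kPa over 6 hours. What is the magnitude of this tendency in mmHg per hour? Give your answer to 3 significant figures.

0.199 mmHg per hour

0.159 kPa / 6 h × 7.50062 mmHg/kPa = 0.199 mmHg/h.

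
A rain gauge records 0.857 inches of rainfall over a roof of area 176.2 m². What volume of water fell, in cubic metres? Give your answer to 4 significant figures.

Depth: 0.857 in × 25.4 = 21.7678 mm.
1 mm over 1 m² is 1 L, so volume = 21.7678 × 176.2 = 3835.4864 L = 3.835 m³.

3.835 cubic metres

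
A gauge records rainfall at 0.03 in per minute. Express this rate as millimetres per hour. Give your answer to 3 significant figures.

45.7 mm/hour

0.03 in/minute × 25.4 mm/in × 60 minute/hour = 45.7 mm/hour.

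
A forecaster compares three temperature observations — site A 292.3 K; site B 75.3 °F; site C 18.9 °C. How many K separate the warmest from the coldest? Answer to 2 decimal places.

site A: 292.3 K = 19.150 °C.
site B: 75.3 °F = 24.056 °C.
Spread: 24.056 − 18.900 = 5.156 °C.

5.16 K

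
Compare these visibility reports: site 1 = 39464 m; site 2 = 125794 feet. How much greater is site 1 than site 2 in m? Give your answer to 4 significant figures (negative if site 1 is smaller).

site 2: 125794 ft = 38342.01 m.
Difference: 39464.00 − 38342.01 = 1122 m.

1122 m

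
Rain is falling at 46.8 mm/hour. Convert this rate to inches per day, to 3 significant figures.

46.8 mm/hour × 0.0393701 in/mm × 24 hour/day = 44.2 in/day.

44.2 in/day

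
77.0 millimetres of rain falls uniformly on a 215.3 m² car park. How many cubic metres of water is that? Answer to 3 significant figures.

1 mm over 1 m² is 1 L, so volume = 77 × 215.3 = 16578.1 L = 16.6 m³.

16.6 cubic metres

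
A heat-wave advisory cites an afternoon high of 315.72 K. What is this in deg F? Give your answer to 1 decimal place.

108.6 °F

First to °C: 42.57 °C.
Then to °F: 108.6 °F.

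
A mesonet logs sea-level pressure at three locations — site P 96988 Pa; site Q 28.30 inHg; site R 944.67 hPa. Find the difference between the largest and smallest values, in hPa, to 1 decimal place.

25.2 hPa

site P: 96988 Pa = 969.880 hPa.
site Q: 28.30 inHg = 958.348 hPa.
Spread: 969.880 − 944.670 = 25.2 hPa.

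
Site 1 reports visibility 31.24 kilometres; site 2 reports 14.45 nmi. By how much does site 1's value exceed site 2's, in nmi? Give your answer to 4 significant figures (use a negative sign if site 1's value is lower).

2.418 nmi

site 1: 31.24 km = 16.86825 nmi.
Difference: 16.86825 − 14.45000 = 2.418 nmi.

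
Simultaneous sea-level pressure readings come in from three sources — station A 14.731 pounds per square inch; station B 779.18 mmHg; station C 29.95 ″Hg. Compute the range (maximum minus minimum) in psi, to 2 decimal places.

0.36 psi

station B: 779.18 mmHg = 15.0668 psi.
station C: 29.95 inHg = 14.7101 psi.
Spread: 15.0668 − 14.7101 = 0.36 psi.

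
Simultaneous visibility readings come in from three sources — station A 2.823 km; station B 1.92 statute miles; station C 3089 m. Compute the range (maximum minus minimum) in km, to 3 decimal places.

0.267 km

station B: 1.92 SM = 3.08994 km.
station C: 3089 m = 3.08900 km.
Spread: 3.08994 − 2.82300 = 0.267 km.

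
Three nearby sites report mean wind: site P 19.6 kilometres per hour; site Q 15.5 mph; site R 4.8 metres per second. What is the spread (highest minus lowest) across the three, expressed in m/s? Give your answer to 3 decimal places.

site P: 19.6 km/h = 5.44444 m/s.
site Q: 15.5 mph = 6.92912 m/s.
Spread: 6.92912 − 4.80000 = 2.129 m/s.

2.129 m/s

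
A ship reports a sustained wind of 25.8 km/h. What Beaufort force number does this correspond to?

25.8 km/h = 7.2 m/s, which is Beaufort 4 (moderate breeze, 5.5–7.9 m/s).

Beaufort force 4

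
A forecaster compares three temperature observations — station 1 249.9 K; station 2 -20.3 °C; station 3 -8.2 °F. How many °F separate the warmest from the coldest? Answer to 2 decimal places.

station 1: 249.9 K = -23.250 °C.
station 3: -8.2 °F = -22.333 °C.
Spread: (-20.300) − (-23.250) = 2.950 °C = 5.31 °F.

5.31 °F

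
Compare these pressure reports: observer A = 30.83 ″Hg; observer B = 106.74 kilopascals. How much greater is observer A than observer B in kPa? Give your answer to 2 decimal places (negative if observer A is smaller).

-2.34 kPa

observer A: 30.83 inHg = 104.4024 kPa.
Difference: 104.4024 − 106.7400 = -2.34 kPa.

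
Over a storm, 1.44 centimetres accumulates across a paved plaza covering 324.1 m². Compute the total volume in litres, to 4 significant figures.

Depth: 1.44 cm × 10 = 14.4 mm.
1 mm over 1 m² is 1 L, so volume = 14.4 × 324.1 = 4667.04 L ≈ 4667 L.

4667 litres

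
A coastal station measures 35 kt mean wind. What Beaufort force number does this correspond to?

Beaufort force 8

35 kt lies in the Beaufort 8 band (gale, 34–40 kt).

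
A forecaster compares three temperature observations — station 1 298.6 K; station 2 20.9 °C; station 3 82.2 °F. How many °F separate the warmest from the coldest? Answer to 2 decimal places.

station 1: 298.6 K = 25.450 °C.
station 3: 82.2 °F = 27.889 °C.
Spread: 27.889 − 20.900 = 6.989 °C = 12.58 °F.

12.58 °F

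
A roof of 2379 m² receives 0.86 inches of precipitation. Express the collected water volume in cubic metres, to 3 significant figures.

52.0 cubic metres

Depth: 0.86 in × 25.4 = 21.844 mm.
1 mm over 1 m² is 1 L, so volume = 21.844 × 2379 = 51966.876 L = 52.0 m³.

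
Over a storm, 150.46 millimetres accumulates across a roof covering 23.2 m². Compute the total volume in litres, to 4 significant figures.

3491 litres

1 mm over 1 m² is 1 L, so volume = 150.46 × 23.2 = 3490.672 L ≈ 3491 L.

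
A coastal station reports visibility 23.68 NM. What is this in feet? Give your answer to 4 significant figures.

1 nmi = 6076.12 ft, so 23.68 × 6076.12 = 143900 ft.

143900 ft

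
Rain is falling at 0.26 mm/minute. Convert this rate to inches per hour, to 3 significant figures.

0.614 in/hour

0.26 mm/minute × 0.0393701 in/mm × 60 minute/hour = 0.614 in/hour.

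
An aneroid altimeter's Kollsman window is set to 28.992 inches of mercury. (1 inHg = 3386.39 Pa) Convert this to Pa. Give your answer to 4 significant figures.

98180 Pa

1 inHg = 3386.39 Pa, so 28.992 × 3386.39 = 98180 Pa.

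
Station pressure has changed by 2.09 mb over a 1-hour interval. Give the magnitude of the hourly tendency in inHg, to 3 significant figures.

2.09 mb / 1 h × 0.02953 inHg/mb = 0.0617 inHg/h.

0.0617 inHg per hour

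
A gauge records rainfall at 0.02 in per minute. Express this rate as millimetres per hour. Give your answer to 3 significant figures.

30.5 mm/hour

0.02 in/minute × 25.4 mm/in × 60 minute/hour = 30.5 mm/hour.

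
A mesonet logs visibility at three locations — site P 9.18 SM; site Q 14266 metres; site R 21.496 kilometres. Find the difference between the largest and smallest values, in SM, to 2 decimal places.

site Q: 14266 m = 8.8645 SM.
site R: 21.496 km = 13.3570 SM.
Spread: 13.3570 − 8.8645 = 4.49 SM.

4.49 SM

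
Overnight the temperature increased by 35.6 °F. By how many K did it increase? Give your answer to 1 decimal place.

19.8 K

Converting a difference, only the 9/5 scale factor applies: ΔK = 35.6 × 0.5556 = 19.8 K.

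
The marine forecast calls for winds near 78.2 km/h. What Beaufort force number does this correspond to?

Beaufort force 9

78.2 km/h = 21.7 m/s, which is Beaufort 9 (strong gale, 20.8–24.4 m/s).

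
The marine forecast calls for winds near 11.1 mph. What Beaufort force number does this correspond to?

11.1 mph = 5.0 m/s, which is Beaufort 3 (gentle breeze, 3.4–5.4 m/s).

Beaufort force 3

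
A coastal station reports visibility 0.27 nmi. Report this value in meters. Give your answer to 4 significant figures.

1 nmi = 1852 m, so 0.27 × 1852 = 500.0 m.

500.0 m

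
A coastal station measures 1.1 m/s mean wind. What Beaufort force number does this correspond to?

1.1 m/s lies in the Beaufort 1 band (light air, 0.3–1.5 m/s).

Beaufort force 1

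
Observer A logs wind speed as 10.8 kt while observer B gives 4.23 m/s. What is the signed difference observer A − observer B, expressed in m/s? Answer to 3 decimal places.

1.326 m/s

observer A: 10.8 kt = 5.55600 m/s.
Difference: 5.55600 − 4.23000 = 1.326 m/s.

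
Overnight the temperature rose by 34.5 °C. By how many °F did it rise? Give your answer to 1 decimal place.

A change of 1 °C equals a change of 1.8 °F: Δ°F = 34.5 × 1.8 = 62.1 °F.

62.1 °F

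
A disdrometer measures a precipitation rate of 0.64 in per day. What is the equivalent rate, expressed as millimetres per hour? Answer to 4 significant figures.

0.64 in/day × 25.4 mm/in × 0.0416667 day/hour = 0.6773 mm/hour.

0.6773 mm/hour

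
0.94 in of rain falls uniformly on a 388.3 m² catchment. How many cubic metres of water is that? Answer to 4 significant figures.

9.271 cubic metres

Depth: 0.94 in × 25.4 = 23.876 mm.
1 mm over 1 m² is 1 L, so volume = 23.876 × 388.3 = 9271.0508 L = 9.271 m³.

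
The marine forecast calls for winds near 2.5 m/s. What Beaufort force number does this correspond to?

2.5 m/s lies in the Beaufort 2 band (light breeze, 1.6–3.3 m/s).

Beaufort force 2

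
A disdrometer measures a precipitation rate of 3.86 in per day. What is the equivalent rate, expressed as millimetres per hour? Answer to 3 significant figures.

3.86 in/day × 25.4 mm/in × 0.0416667 day/hour = 4.09 mm/hour.

4.09 mm/hour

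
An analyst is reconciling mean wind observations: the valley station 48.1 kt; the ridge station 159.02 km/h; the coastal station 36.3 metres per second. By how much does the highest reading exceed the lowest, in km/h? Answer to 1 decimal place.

the valley station: 48.1 kt = 89.081 km/h.
the coastal station: 36.3 m/s = 130.680 km/h.
Spread: 159.020 − 89.081 = 69.9 km/h.

69.9 km/h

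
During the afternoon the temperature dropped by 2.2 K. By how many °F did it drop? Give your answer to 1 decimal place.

For a temperature change the 32° offset cancels: Δ°F = 2.2 × 1.8 = 4.0 °F.

4.0 °F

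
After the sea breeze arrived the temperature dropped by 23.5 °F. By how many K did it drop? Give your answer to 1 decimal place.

Converting a difference, only the 9/5 scale factor applies: ΔK = 23.5 × 0.5556 = 13.1 K.

13.1 K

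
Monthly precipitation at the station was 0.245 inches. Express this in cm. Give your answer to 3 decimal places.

0.622 cm

1 in = 2.54 cm, so 0.245 × 2.54 = 0.622 cm.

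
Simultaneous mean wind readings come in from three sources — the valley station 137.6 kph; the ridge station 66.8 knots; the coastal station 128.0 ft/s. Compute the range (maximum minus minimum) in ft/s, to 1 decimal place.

the valley station: 137.6 km/h = 125.401 ft/s.
the ridge station: 66.8 kt = 112.746 ft/s.
Spread: 128.000 − 112.746 = 15.3 ft/s.

15.3 ft/s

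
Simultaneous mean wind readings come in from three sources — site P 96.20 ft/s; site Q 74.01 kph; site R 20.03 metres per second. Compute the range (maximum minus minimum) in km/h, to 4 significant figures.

33.45 km/h

site P: 96.20 ft/s = 105.5583 km/h.
site R: 20.03 m/s = 72.1080 km/h.
Spread: 105.5583 − 72.1080 = 33.45 km/h.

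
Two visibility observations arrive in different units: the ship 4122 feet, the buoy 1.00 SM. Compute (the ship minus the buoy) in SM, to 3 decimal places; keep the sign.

-0.219 SM

the ship: 4122 ft = 0.78068 SM.
Difference: 0.78068 − 1.00000 = -0.219 SM.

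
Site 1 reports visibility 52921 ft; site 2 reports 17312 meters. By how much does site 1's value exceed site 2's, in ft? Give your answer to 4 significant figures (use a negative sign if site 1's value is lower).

site 2: 17312 m = 56797.90 ft.
Difference: 52921.00 − 56797.90 = -3877 ft.

-3877 ft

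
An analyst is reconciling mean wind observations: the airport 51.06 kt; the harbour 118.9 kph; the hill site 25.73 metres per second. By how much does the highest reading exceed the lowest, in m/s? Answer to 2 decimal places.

7.30 m/s

the airport: 51.06 kt = 26.2675 m/s.
the harbour: 118.9 km/h = 33.0278 m/s.
Spread: 33.0278 − 25.7300 = 7.30 m/s.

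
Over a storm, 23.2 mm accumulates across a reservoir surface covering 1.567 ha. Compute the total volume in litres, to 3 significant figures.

364000 litres

Area: 1.567 ha = 15670 m².
1 mm over 1 m² is 1 L, so volume = 23.2 × 15670 = 363544 L ≈ 364000 L.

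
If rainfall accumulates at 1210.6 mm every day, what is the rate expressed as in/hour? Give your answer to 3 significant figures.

1.99 in/hour

1210.6 mm/day × 0.0393701 in/mm × 0.0416667 day/hour = 1.99 in/hour.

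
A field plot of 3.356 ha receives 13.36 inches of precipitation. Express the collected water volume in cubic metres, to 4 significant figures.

11390 cubic metres

Depth: 13.36 in × 25.4 = 339.344 mm.
Area: 3.356 ha = 33560 m².
1 mm over 1 m² is 1 L, so volume = 339.344 × 33560 = 11388385 L = 11390 m³.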